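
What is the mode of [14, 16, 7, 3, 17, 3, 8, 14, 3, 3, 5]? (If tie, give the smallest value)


Count the frequency of each value:
  3 appears 4 time(s)
  5 appears 1 time(s)
  7 appears 1 time(s)
  8 appears 1 time(s)
  14 appears 2 time(s)
  16 appears 1 time(s)
  17 appears 1 time(s)
Maximum frequency is 4.
Only 3 reaches that frequency, so it is the mode.
Final answer: 3


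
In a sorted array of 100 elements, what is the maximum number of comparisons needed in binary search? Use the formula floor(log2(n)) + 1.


Binary search halves the search space each step.
Maximum comparisons = floor(log2(100)) + 1
log2(100) = 6.6439
floor(log2(100)) = 6, so 6 + 1 = 7
Final answer: 7


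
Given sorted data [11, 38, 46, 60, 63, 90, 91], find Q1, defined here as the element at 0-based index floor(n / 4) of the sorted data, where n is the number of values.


The list has n = 7 elements.
Q1 index = floor(7 / 4) = floor(1.75) = 1
Counting from index 0 in the sorted data, the element at index 1 is 38.
Final answer: 38


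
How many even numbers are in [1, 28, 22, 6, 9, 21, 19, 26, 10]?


Check each element:
  1 is odd
  28 is even
  22 is even
  6 is even
  9 is odd
  21 is odd
  19 is odd
  26 is even
  10 is even
Evens: [28, 22, 6, 26, 10]
Count of evens = 5
Final answer: 5


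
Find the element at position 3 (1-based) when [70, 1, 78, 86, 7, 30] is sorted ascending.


Sort ascending: [1, 7, 30, 70, 78, 86]
The 3rd element (1-indexed) is at index 2.
Value = 30
Final answer: 30


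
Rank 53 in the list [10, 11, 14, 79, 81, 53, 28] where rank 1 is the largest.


Sort descending: [81, 79, 53, 28, 14, 11, 10]
Find 53 in the sorted list.
53 is at position 3.
Final answer: 3


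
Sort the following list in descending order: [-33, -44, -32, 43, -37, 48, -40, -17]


Original list: [-33, -44, -32, 43, -37, 48, -40, -17]
Repeatedly take the largest remaining element:
  Remaining [-33, -44, -32, 43, -37, 48, -40, -17] -> largest is 48
  Remaining [-33, -44, -32, 43, -37, -40, -17] -> largest is 43
  Remaining [-33, -44, -32, -37, -40, -17] -> largest is -17
  Remaining [-33, -44, -32, -37, -40] -> largest is -32
  Remaining [-33, -44, -37, -40] -> largest is -33
  Remaining [-44, -37, -40] -> largest is -37
  Remaining [-44, -40] -> largest is -40
  Remaining [-44] -> largest is -44
Collecting the picks in order gives the descending list.
Final answer: [48, 43, -17, -32, -33, -37, -40, -44]


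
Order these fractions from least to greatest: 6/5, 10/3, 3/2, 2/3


Convert to decimal for comparison:
  6/5 = 1.2
  10/3 = 3.3333
  3/2 = 1.5
  2/3 = 0.6667
Decimals in increasing order: 0.6667 < 1.2 < 1.5 < 3.3333
Writing each back as its fraction gives the sorted order.
Final answer: 2/3, 6/5, 3/2, 10/3


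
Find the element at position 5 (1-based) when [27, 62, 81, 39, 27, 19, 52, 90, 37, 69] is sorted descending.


Sort descending: [90, 81, 69, 62, 52, 39, 37, 27, 27, 19]
The 5th element (1-indexed) is at index 4.
Value = 52
Final answer: 52


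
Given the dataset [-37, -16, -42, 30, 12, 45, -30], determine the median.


First, sort the list: [-42, -37, -30, -16, 12, 30, 45]
The list has 7 elements (odd count).
The middle index is 3 (0-based), and the element there is -16.
Final answer: -16


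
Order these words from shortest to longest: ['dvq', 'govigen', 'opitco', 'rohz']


Compute lengths:
  'dvq' has length 3
  'govigen' has length 7
  'opitco' has length 6
  'rohz' has length 4
Lengths in increasing order: 3 < 4 < 6 < 7
Listing the words in that order gives the answer.
Final answer: ['dvq', 'rohz', 'opitco', 'govigen']


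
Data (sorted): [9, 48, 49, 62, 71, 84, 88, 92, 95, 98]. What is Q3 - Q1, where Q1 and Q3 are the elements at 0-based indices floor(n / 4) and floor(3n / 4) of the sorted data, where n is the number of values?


The data has n = 10 elements.
Q1 index = floor(10 / 4) = floor(2.5) = 2; Q3 index = floor(3 * 10 / 4) = floor(7.5) = 7
Q1 = element at index 2 = 49
Q3 = element at index 7 = 92
IQR = 92 - 49 = 43
Final answer: 43


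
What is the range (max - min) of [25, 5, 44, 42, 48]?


Maximum value: 48
Minimum value: 5
Range = 48 - 5 = 43
Final answer: 43


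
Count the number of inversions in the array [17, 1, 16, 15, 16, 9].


For each element, count the later elements that are smaller than it:
  17 (index 0): smaller elements after it = [1, 16, 15, 16, 9] -> 5
  1 (index 1): smaller elements after it = [] -> 0
  16 (index 2): smaller elements after it = [15, 9] -> 2
  15 (index 3): smaller elements after it = [9] -> 1
  16 (index 4): smaller elements after it = [9] -> 1
Total inversions = 5 + 0 + 2 + 1 + 1 = 9
Final answer: 9


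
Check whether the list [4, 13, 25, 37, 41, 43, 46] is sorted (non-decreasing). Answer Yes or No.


Check consecutive pairs:
  4 <= 13? True
  13 <= 25? True
  25 <= 37? True
  37 <= 41? True
  41 <= 43? True
  43 <= 46? True
Every consecutive pair is in order, so the list is non-decreasing.
Final answer: Yes


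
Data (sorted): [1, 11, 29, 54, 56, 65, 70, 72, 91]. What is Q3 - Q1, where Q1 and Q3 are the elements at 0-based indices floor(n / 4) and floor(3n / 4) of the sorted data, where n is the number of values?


The data has n = 9 elements.
Q1 index = floor(9 / 4) = floor(2.25) = 2; Q3 index = floor(3 * 9 / 4) = floor(6.75) = 6
Q1 = element at index 2 = 29
Q3 = element at index 6 = 70
IQR = 70 - 29 = 41
Final answer: 41


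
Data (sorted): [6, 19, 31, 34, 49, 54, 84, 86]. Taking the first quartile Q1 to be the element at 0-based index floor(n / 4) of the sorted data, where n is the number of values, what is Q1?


The list has n = 8 elements.
Q1 index = floor(8 / 4) = floor(2) = 2
Counting from index 0 in the sorted data, the element at index 2 is 31.
Final answer: 31


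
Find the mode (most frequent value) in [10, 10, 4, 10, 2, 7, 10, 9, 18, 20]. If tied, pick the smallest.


Count the frequency of each value:
  2 appears 1 time(s)
  4 appears 1 time(s)
  7 appears 1 time(s)
  9 appears 1 time(s)
  10 appears 4 time(s)
  18 appears 1 time(s)
  20 appears 1 time(s)
Maximum frequency is 4.
Only 10 reaches that frequency, so it is the mode.
Final answer: 10


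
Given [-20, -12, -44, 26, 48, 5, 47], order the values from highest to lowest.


Original list: [-20, -12, -44, 26, 48, 5, 47]
Repeatedly take the largest remaining element:
  Remaining [-20, -12, -44, 26, 48, 5, 47] -> largest is 48
  Remaining [-20, -12, -44, 26, 5, 47] -> largest is 47
  Remaining [-20, -12, -44, 26, 5] -> largest is 26
  Remaining [-20, -12, -44, 5] -> largest is 5
  Remaining [-20, -12, -44] -> largest is -12
  Remaining [-20, -44] -> largest is -20
  Remaining [-44] -> largest is -44
Collecting the picks in order gives the descending list.
Final answer: [48, 47, 26, 5, -12, -20, -44]


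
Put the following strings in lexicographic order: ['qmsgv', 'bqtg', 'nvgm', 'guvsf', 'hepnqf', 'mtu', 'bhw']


Compare strings character by character (the first differing letter decides):
  'bhw' < 'bqtg' since 'h' < 'q' at position 2
  'bqtg' < 'guvsf' since 'b' < 'g' at position 1
  'guvsf' < 'hepnqf' since 'g' < 'h' at position 1
  'hepnqf' < 'mtu' since 'h' < 'm' at position 1
  'mtu' < 'nvgm' since 'm' < 'n' at position 1
  'nvgm' < 'qmsgv' since 'n' < 'q' at position 1
Chaining these comparisons gives the alphabetical order.
Final answer: ['bhw', 'bqtg', 'guvsf', 'hepnqf', 'mtu', 'nvgm', 'qmsgv']


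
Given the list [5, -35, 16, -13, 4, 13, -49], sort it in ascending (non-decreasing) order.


Original list: [5, -35, 16, -13, 4, 13, -49]
Repeatedly take the smallest remaining element:
  Remaining [5, -35, 16, -13, 4, 13, -49] -> smallest is -49
  Remaining [5, -35, 16, -13, 4, 13] -> smallest is -35
  Remaining [5, 16, -13, 4, 13] -> smallest is -13
  Remaining [5, 16, 4, 13] -> smallest is 4
  Remaining [5, 16, 13] -> smallest is 5
  Remaining [16, 13] -> smallest is 13
  Remaining [16] -> smallest is 16
Collecting the picks in order gives the sorted list.
Final answer: [-49, -35, -13, 4, 5, 13, 16]


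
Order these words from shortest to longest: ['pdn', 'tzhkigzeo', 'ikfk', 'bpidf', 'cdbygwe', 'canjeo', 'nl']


Compute lengths:
  'pdn' has length 3
  'tzhkigzeo' has length 9
  'ikfk' has length 4
  'bpidf' has length 5
  'cdbygwe' has length 7
  'canjeo' has length 6
  'nl' has length 2
Lengths in increasing order: 2 < 3 < 4 < 5 < 6 < 7 < 9
Listing the words in that order gives the answer.
Final answer: ['nl', 'pdn', 'ikfk', 'bpidf', 'canjeo', 'cdbygwe', 'tzhkigzeo']


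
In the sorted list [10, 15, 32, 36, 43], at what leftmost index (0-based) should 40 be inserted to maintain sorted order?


List is sorted: [10, 15, 32, 36, 43]
We need the leftmost position where 40 can be inserted, i.e. the first index whose element is >= 40 (or the end of the list if none is).
Binary search with low=0, high=5 (0-based indices):
  low=0, high=5, mid=2: a[2]=32 < 40, so low = 3
  low=3, high=5, mid=4: a[4]=43 >= 40, so high = 4
  low=3, high=4, mid=3: a[3]=36 < 40, so low = 4
Now low = high = 4, so the insertion index is 4.
Final answer: 4


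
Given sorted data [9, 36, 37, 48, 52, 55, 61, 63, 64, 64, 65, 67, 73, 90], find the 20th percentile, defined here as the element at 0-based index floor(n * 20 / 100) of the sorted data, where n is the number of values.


The dataset has n = 14 elements.
Index = floor(14 * 20 / 100) = floor(280 / 100) = floor(2.8) = 2
Counting from index 0 in the sorted data, the element at index 2 is 37.
Final answer: 37


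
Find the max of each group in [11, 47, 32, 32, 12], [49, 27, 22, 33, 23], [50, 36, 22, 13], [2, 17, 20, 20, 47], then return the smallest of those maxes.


Find max of each group:
  Group 1: [11, 47, 32, 32, 12] -> max = 47
  Group 2: [49, 27, 22, 33, 23] -> max = 49
  Group 3: [50, 36, 22, 13] -> max = 50
  Group 4: [2, 17, 20, 20, 47] -> max = 47
Maxes: [47, 49, 50, 47]
Minimum of maxes = 47
Final answer: 47


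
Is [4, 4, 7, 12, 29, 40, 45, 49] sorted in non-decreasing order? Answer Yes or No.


Check consecutive pairs:
  4 <= 4? True
  4 <= 7? True
  7 <= 12? True
  12 <= 29? True
  29 <= 40? True
  40 <= 45? True
  45 <= 49? True
Every consecutive pair is in order, so the list is non-decreasing.
Final answer: Yes


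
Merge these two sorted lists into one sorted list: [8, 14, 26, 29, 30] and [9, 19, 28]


List A: [8, 14, 26, 29, 30]
List B: [9, 19, 28]
Repeatedly compare the front elements and take the smaller:
  8 vs 9 -> take 8
  14 vs 9 -> take 9
  14 vs 19 -> take 14
  26 vs 19 -> take 19
  26 vs 28 -> take 26
  29 vs 28 -> take 28
  B is exhausted; append the rest of A: [29, 30]
Final answer: [8, 9, 14, 19, 26, 28, 29, 30]


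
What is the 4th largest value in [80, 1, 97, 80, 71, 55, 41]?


Sort descending: [97, 80, 80, 71, 55, 41, 1]
The 4th element (1-indexed) is at index 3.
Value = 71
Final answer: 71


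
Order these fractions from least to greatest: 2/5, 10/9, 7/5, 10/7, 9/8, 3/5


Convert to decimal for comparison:
  2/5 = 0.4
  10/9 = 1.1111
  7/5 = 1.4
  10/7 = 1.4286
  9/8 = 1.125
  3/5 = 0.6
Decimals in increasing order: 0.4 < 0.6 < 1.1111 < 1.125 < 1.4 < 1.4286
Writing each back as its fraction gives the sorted order.
Final answer: 2/5, 3/5, 10/9, 9/8, 7/5, 10/7


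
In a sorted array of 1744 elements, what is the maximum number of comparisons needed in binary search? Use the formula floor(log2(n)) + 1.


Binary search halves the search space each step.
Maximum comparisons = floor(log2(1744)) + 1
log2(1744) = 10.7682
floor(log2(1744)) = 10, so 10 + 1 = 11
Final answer: 11


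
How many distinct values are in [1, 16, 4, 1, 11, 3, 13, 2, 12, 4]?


List all unique values:
Distinct values: [1, 2, 3, 4, 11, 12, 13, 16]
Count = 8
Final answer: 8


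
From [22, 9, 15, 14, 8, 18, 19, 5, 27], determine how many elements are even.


Check each element:
  22 is even
  9 is odd
  15 is odd
  14 is even
  8 is even
  18 is even
  19 is odd
  5 is odd
  27 is odd
Evens: [22, 14, 8, 18]
Count of evens = 4
Final answer: 4


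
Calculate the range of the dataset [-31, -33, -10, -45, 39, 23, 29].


Maximum value: 39
Minimum value: -45
Range = 39 - (-45) = 84
Final answer: 84


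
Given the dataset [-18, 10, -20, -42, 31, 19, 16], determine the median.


First, sort the list: [-42, -20, -18, 10, 16, 19, 31]
The list has 7 elements (odd count).
The middle index is 3 (0-based), and the element there is 10.
Final answer: 10


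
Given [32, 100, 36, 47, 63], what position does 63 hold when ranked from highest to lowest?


Sort descending: [100, 63, 47, 36, 32]
Find 63 in the sorted list.
63 is at position 2.
Final answer: 2


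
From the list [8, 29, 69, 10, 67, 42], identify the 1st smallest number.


Sort ascending: [8, 10, 29, 42, 67, 69]
The 1st element (1-indexed) is at index 0.
Value = 8
Final answer: 8


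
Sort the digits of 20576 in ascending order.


The number 20576 has digits: 2, 0, 5, 7, 6
Sorted: 0, 2, 5, 6, 7
Joining the sorted digits gives the result.
Final answer: 02567


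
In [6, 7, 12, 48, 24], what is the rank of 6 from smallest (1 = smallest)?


Sort ascending: [6, 7, 12, 24, 48]
Find 6 in the sorted list.
6 is at position 1 (1-indexed).
Final answer: 1


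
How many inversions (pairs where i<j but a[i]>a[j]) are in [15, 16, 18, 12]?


For each element, count the later elements that are smaller than it:
  15 (index 0): smaller elements after it = [12] -> 1
  16 (index 1): smaller elements after it = [12] -> 1
  18 (index 2): smaller elements after it = [12] -> 1
Total inversions = 1 + 1 + 1 = 3
Final answer: 3


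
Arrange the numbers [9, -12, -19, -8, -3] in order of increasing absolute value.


Compute absolute values:
  |9| = 9
  |-12| = 12
  |-19| = 19
  |-8| = 8
  |-3| = 3
Absolute values in increasing order: 3 < 8 < 9 < 12 < 19
Listing the original numbers in that order gives the answer.
Final answer: [-3, -8, 9, -12, -19]


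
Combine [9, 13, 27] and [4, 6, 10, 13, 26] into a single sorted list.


List A: [9, 13, 27]
List B: [4, 6, 10, 13, 26]
Repeatedly compare the front elements and take the smaller:
  9 vs 4 -> take 4
  9 vs 6 -> take 6
  9 vs 10 -> take 9
  13 vs 10 -> take 10
  13 vs 13 -> take 13
  27 vs 13 -> take 13
  27 vs 26 -> take 26
  B is exhausted; append the rest of A: [27]
Final answer: [4, 6, 9, 10, 13, 13, 26, 27]


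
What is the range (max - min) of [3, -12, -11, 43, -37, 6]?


Maximum value: 43
Minimum value: -37
Range = 43 - (-37) = 80
Final answer: 80


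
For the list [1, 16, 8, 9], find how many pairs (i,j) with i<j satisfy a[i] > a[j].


For each element, count the later elements that are smaller than it:
  1 (index 0): smaller elements after it = [] -> 0
  16 (index 1): smaller elements after it = [8, 9] -> 2
  8 (index 2): smaller elements after it = [] -> 0
Total inversions = 0 + 2 + 0 = 2
Final answer: 2


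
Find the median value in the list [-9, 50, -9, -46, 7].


First, sort the list: [-46, -9, -9, 7, 50]
The list has 5 elements (odd count).
The middle index is 2 (0-based), and the element there is -9.
Final answer: -9


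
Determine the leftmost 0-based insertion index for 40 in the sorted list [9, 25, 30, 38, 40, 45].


List is sorted: [9, 25, 30, 38, 40, 45]
We need the leftmost position where 40 can be inserted, i.e. the first index whose element is >= 40 (or the end of the list if none is).
Binary search with low=0, high=6 (0-based indices):
  low=0, high=6, mid=3: a[3]=38 < 40, so low = 4
  low=4, high=6, mid=5: a[5]=45 >= 40, so high = 5
  low=4, high=5, mid=4: a[4]=40 >= 40, so high = 4
Now low = high = 4, so the insertion index is 4.
Final answer: 4


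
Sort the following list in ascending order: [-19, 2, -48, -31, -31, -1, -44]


Original list: [-19, 2, -48, -31, -31, -1, -44]
Repeatedly take the smallest remaining element:
  Remaining [-19, 2, -48, -31, -31, -1, -44] -> smallest is -48
  Remaining [-19, 2, -31, -31, -1, -44] -> smallest is -44
  Remaining [-19, 2, -31, -31, -1] -> smallest is -31
  Remaining [-19, 2, -31, -1] -> smallest is -31
  Remaining [-19, 2, -1] -> smallest is -19
  Remaining [2, -1] -> smallest is -1
  Remaining [2] -> smallest is 2
Collecting the picks in order gives the sorted list.
Final answer: [-48, -44, -31, -31, -19, -1, 2]


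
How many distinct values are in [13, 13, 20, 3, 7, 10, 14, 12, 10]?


List all unique values:
Distinct values: [3, 7, 10, 12, 13, 14, 20]
Count = 7
Final answer: 7


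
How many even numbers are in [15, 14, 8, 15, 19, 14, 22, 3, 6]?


Check each element:
  15 is odd
  14 is even
  8 is even
  15 is odd
  19 is odd
  14 is even
  22 is even
  3 is odd
  6 is even
Evens: [14, 8, 14, 22, 6]
Count of evens = 5
Final answer: 5


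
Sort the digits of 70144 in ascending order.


The number 70144 has digits: 7, 0, 1, 4, 4
Sorted: 0, 1, 4, 4, 7
Joining the sorted digits gives the result.
Final answer: 01447


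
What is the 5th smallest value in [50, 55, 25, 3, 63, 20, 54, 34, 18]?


Sort ascending: [3, 18, 20, 25, 34, 50, 54, 55, 63]
The 5th element (1-indexed) is at index 4.
Value = 34
Final answer: 34


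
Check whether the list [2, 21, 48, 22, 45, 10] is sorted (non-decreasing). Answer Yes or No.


Check consecutive pairs:
  2 <= 21? True
  21 <= 48? True
  48 <= 22? False
  22 <= 45? True
  45 <= 10? False
2 consecutive pair(s) are out of order, so the list is not sorted.
Final answer: No


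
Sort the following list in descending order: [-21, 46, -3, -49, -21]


Original list: [-21, 46, -3, -49, -21]
Repeatedly take the largest remaining element:
  Remaining [-21, 46, -3, -49, -21] -> largest is 46
  Remaining [-21, -3, -49, -21] -> largest is -3
  Remaining [-21, -49, -21] -> largest is -21
  Remaining [-49, -21] -> largest is -21
  Remaining [-49] -> largest is -49
Collecting the picks in order gives the descending list.
Final answer: [46, -3, -21, -21, -49]


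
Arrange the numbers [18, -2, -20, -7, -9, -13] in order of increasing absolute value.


Compute absolute values:
  |18| = 18
  |-2| = 2
  |-20| = 20
  |-7| = 7
  |-9| = 9
  |-13| = 13
Absolute values in increasing order: 2 < 7 < 9 < 13 < 18 < 20
Listing the original numbers in that order gives the answer.
Final answer: [-2, -7, -9, -13, 18, -20]


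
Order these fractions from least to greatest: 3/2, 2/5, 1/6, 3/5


Convert to decimal for comparison:
  3/2 = 1.5
  2/5 = 0.4
  1/6 = 0.1667
  3/5 = 0.6
Decimals in increasing order: 0.1667 < 0.4 < 0.6 < 1.5
Writing each back as its fraction gives the sorted order.
Final answer: 1/6, 2/5, 3/5, 3/2


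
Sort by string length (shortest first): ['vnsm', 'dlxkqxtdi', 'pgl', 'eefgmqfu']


Compute lengths:
  'vnsm' has length 4
  'dlxkqxtdi' has length 9
  'pgl' has length 3
  'eefgmqfu' has length 8
Lengths in increasing order: 3 < 4 < 8 < 9
Listing the words in that order gives the answer.
Final answer: ['pgl', 'vnsm', 'eefgmqfu', 'dlxkqxtdi']


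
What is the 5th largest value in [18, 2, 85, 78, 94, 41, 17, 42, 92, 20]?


Sort descending: [94, 92, 85, 78, 42, 41, 20, 18, 17, 2]
The 5th element (1-indexed) is at index 4.
Value = 42
Final answer: 42


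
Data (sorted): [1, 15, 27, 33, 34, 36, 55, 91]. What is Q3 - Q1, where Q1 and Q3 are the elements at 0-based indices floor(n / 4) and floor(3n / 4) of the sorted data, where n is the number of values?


The data has n = 8 elements.
Q1 index = floor(8 / 4) = floor(2) = 2; Q3 index = floor(3 * 8 / 4) = floor(6) = 6
Q1 = element at index 2 = 27
Q3 = element at index 6 = 55
IQR = 55 - 27 = 28
Final answer: 28


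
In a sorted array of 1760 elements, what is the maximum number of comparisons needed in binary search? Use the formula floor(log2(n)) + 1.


Binary search halves the search space each step.
Maximum comparisons = floor(log2(1760)) + 1
log2(1760) = 10.7814
floor(log2(1760)) = 10, so 10 + 1 = 11
Final answer: 11


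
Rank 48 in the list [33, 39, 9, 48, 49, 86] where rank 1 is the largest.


Sort descending: [86, 49, 48, 39, 33, 9]
Find 48 in the sorted list.
48 is at position 3.
Final answer: 3


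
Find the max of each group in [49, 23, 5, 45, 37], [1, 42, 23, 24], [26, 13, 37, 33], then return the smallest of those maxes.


Find max of each group:
  Group 1: [49, 23, 5, 45, 37] -> max = 49
  Group 2: [1, 42, 23, 24] -> max = 42
  Group 3: [26, 13, 37, 33] -> max = 37
Maxes: [49, 42, 37]
Minimum of maxes = 37
Final answer: 37


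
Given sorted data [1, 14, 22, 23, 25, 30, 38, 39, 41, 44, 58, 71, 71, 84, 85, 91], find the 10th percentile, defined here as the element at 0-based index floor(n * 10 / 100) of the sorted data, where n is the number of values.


The dataset has n = 16 elements.
Index = floor(16 * 10 / 100) = floor(160 / 100) = floor(1.6) = 1
Counting from index 0 in the sorted data, the element at index 1 is 14.
Final answer: 14


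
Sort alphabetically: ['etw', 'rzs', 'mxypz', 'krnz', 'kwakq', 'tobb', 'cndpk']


Compare strings character by character (the first differing letter decides):
  'cndpk' < 'etw' since 'c' < 'e' at position 1
  'etw' < 'krnz' since 'e' < 'k' at position 1
  'krnz' < 'kwakq' since 'r' < 'w' at position 2
  'kwakq' < 'mxypz' since 'k' < 'm' at position 1
  'mxypz' < 'rzs' since 'm' < 'r' at position 1
  'rzs' < 'tobb' since 'r' < 't' at position 1
Chaining these comparisons gives the alphabetical order.
Final answer: ['cndpk', 'etw', 'krnz', 'kwakq', 'mxypz', 'rzs', 'tobb']


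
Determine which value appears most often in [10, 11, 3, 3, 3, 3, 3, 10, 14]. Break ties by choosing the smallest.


Count the frequency of each value:
  3 appears 5 time(s)
  10 appears 2 time(s)
  11 appears 1 time(s)
  14 appears 1 time(s)
Maximum frequency is 5.
Only 3 reaches that frequency, so it is the mode.
Final answer: 3


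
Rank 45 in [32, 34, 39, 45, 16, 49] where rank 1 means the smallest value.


Sort ascending: [16, 32, 34, 39, 45, 49]
Find 45 in the sorted list.
45 is at position 5 (1-indexed).
Final answer: 5


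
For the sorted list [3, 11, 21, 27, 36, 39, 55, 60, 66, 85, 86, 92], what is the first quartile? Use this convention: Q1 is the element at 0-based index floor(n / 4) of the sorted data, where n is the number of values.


The list has n = 12 elements.
Q1 index = floor(12 / 4) = floor(3) = 3
Counting from index 0 in the sorted data, the element at index 3 is 27.
Final answer: 27


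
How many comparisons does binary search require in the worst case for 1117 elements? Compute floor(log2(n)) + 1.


Binary search halves the search space each step.
Maximum comparisons = floor(log2(1117)) + 1
log2(1117) = 10.1254
floor(log2(1117)) = 10, so 10 + 1 = 11
Final answer: 11


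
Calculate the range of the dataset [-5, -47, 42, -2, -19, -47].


Maximum value: 42
Minimum value: -47
Range = 42 - (-47) = 89
Final answer: 89


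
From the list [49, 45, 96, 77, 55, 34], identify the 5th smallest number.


Sort ascending: [34, 45, 49, 55, 77, 96]
The 5th element (1-indexed) is at index 4.
Value = 77
Final answer: 77


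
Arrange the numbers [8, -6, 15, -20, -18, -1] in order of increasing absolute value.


Compute absolute values:
  |8| = 8
  |-6| = 6
  |15| = 15
  |-20| = 20
  |-18| = 18
  |-1| = 1
Absolute values in increasing order: 1 < 6 < 8 < 15 < 18 < 20
Listing the original numbers in that order gives the answer.
Final answer: [-1, -6, 8, 15, -18, -20]


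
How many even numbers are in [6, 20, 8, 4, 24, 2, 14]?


Check each element:
  6 is even
  20 is even
  8 is even
  4 is even
  24 is even
  2 is even
  14 is even
Evens: [6, 20, 8, 4, 24, 2, 14]
Count of evens = 7
Final answer: 7


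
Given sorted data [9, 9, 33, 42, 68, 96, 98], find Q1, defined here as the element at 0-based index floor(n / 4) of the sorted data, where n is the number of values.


The list has n = 7 elements.
Q1 index = floor(7 / 4) = floor(1.75) = 1
Counting from index 0 in the sorted data, the element at index 1 is 9.
Final answer: 9


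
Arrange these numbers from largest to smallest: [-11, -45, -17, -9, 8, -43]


Original list: [-11, -45, -17, -9, 8, -43]
Repeatedly take the largest remaining element:
  Remaining [-11, -45, -17, -9, 8, -43] -> largest is 8
  Remaining [-11, -45, -17, -9, -43] -> largest is -9
  Remaining [-11, -45, -17, -43] -> largest is -11
  Remaining [-45, -17, -43] -> largest is -17
  Remaining [-45, -43] -> largest is -43
  Remaining [-45] -> largest is -45
Collecting the picks in order gives the descending list.
Final answer: [8, -9, -11, -17, -43, -45]


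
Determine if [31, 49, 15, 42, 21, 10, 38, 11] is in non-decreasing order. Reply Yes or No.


Check consecutive pairs:
  31 <= 49? True
  49 <= 15? False
  15 <= 42? True
  42 <= 21? False
  21 <= 10? False
  10 <= 38? True
  38 <= 11? False
4 consecutive pair(s) are out of order, so the list is not sorted.
Final answer: No


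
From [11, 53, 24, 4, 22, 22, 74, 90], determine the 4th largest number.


Sort descending: [90, 74, 53, 24, 22, 22, 11, 4]
The 4th element (1-indexed) is at index 3.
Value = 24
Final answer: 24


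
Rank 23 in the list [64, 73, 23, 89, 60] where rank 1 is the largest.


Sort descending: [89, 73, 64, 60, 23]
Find 23 in the sorted list.
23 is at position 5.
Final answer: 5


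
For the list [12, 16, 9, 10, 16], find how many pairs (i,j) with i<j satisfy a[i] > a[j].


For each element, count the later elements that are smaller than it:
  12 (index 0): smaller elements after it = [9, 10] -> 2
  16 (index 1): smaller elements after it = [9, 10] -> 2
  9 (index 2): smaller elements after it = [] -> 0
  10 (index 3): smaller elements after it = [] -> 0
Total inversions = 2 + 2 + 0 + 0 = 4
Final answer: 4


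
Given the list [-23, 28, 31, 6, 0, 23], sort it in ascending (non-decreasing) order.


Original list: [-23, 28, 31, 6, 0, 23]
Repeatedly take the smallest remaining element:
  Remaining [-23, 28, 31, 6, 0, 23] -> smallest is -23
  Remaining [28, 31, 6, 0, 23] -> smallest is 0
  Remaining [28, 31, 6, 23] -> smallest is 6
  Remaining [28, 31, 23] -> smallest is 23
  Remaining [28, 31] -> smallest is 28
  Remaining [31] -> smallest is 31
Collecting the picks in order gives the sorted list.
Final answer: [-23, 0, 6, 23, 28, 31]


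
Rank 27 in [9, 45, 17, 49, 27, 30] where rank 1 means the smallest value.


Sort ascending: [9, 17, 27, 30, 45, 49]
Find 27 in the sorted list.
27 is at position 3 (1-indexed).
Final answer: 3


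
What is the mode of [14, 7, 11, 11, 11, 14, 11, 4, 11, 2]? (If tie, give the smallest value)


Count the frequency of each value:
  2 appears 1 time(s)
  4 appears 1 time(s)
  7 appears 1 time(s)
  11 appears 5 time(s)
  14 appears 2 time(s)
Maximum frequency is 5.
Only 11 reaches that frequency, so it is the mode.
Final answer: 11


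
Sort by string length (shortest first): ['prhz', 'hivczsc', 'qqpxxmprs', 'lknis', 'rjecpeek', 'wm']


Compute lengths:
  'prhz' has length 4
  'hivczsc' has length 7
  'qqpxxmprs' has length 9
  'lknis' has length 5
  'rjecpeek' has length 8
  'wm' has length 2
Lengths in increasing order: 2 < 4 < 5 < 7 < 8 < 9
Listing the words in that order gives the answer.
Final answer: ['wm', 'prhz', 'lknis', 'hivczsc', 'rjecpeek', 'qqpxxmprs']


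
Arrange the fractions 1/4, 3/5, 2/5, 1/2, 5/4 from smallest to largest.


Convert to decimal for comparison:
  1/4 = 0.25
  3/5 = 0.6
  2/5 = 0.4
  1/2 = 0.5
  5/4 = 1.25
Decimals in increasing order: 0.25 < 0.4 < 0.5 < 0.6 < 1.25
Writing each back as its fraction gives the sorted order.
Final answer: 1/4, 2/5, 1/2, 3/5, 5/4


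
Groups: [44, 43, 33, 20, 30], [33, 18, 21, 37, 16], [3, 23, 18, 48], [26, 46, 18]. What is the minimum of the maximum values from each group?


Find max of each group:
  Group 1: [44, 43, 33, 20, 30] -> max = 44
  Group 2: [33, 18, 21, 37, 16] -> max = 37
  Group 3: [3, 23, 18, 48] -> max = 48
  Group 4: [26, 46, 18] -> max = 46
Maxes: [44, 37, 48, 46]
Minimum of maxes = 37
Final answer: 37


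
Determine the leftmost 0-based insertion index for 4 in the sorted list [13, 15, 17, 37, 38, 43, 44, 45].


List is sorted: [13, 15, 17, 37, 38, 43, 44, 45]
We need the leftmost position where 4 can be inserted, i.e. the first index whose element is >= 4 (or the end of the list if none is).
Binary search with low=0, high=8 (0-based indices):
  low=0, high=8, mid=4: a[4]=38 >= 4, so high = 4
  low=0, high=4, mid=2: a[2]=17 >= 4, so high = 2
  low=0, high=2, mid=1: a[1]=15 >= 4, so high = 1
  low=0, high=1, mid=0: a[0]=13 >= 4, so high = 0
Now low = high = 0, so the insertion index is 0.
Final answer: 0


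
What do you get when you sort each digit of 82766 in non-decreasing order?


The number 82766 has digits: 8, 2, 7, 6, 6
Sorted: 2, 6, 6, 7, 8
Joining the sorted digits gives the result.
Final answer: 26678


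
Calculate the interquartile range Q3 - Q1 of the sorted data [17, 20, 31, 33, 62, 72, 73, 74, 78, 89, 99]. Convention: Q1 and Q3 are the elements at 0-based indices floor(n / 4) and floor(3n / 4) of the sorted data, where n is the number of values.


The data has n = 11 elements.
Q1 index = floor(11 / 4) = floor(2.75) = 2; Q3 index = floor(3 * 11 / 4) = floor(8.25) = 8
Q1 = element at index 2 = 31
Q3 = element at index 8 = 78
IQR = 78 - 31 = 47
Final answer: 47


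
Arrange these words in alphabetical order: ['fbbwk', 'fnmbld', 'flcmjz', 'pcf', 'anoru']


Compare strings character by character (the first differing letter decides):
  'anoru' < 'fbbwk' since 'a' < 'f' at position 1
  'fbbwk' < 'flcmjz' since 'b' < 'l' at position 2
  'flcmjz' < 'fnmbld' since 'l' < 'n' at position 2
  'fnmbld' < 'pcf' since 'f' < 'p' at position 1
Chaining these comparisons gives the alphabetical order.
Final answer: ['anoru', 'fbbwk', 'flcmjz', 'fnmbld', 'pcf']


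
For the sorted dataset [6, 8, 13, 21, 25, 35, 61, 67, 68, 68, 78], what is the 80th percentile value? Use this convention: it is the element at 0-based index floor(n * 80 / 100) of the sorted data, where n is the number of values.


The dataset has n = 11 elements.
Index = floor(11 * 80 / 100) = floor(880 / 100) = floor(8.8) = 8
Counting from index 0 in the sorted data, the element at index 8 is 68.
Final answer: 68


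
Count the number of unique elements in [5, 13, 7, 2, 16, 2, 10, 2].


List all unique values:
Distinct values: [2, 5, 7, 10, 13, 16]
Count = 6
Final answer: 6


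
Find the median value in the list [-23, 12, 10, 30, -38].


First, sort the list: [-38, -23, 10, 12, 30]
The list has 5 elements (odd count).
The middle index is 2 (0-based), and the element there is 10.
Final answer: 10


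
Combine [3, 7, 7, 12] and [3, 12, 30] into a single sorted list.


List A: [3, 7, 7, 12]
List B: [3, 12, 30]
Repeatedly compare the front elements and take the smaller:
  3 vs 3 -> take 3
  7 vs 3 -> take 3
  7 vs 12 -> take 7
  7 vs 12 -> take 7
  12 vs 12 -> take 12
  A is exhausted; append the rest of B: [12, 30]
Final answer: [3, 3, 7, 7, 12, 12, 30]


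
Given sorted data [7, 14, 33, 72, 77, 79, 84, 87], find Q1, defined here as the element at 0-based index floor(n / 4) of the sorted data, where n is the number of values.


The list has n = 8 elements.
Q1 index = floor(8 / 4) = floor(2) = 2
Counting from index 0 in the sorted data, the element at index 2 is 33.
Final answer: 33


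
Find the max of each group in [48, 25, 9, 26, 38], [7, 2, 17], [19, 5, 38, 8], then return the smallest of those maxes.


Find max of each group:
  Group 1: [48, 25, 9, 26, 38] -> max = 48
  Group 2: [7, 2, 17] -> max = 17
  Group 3: [19, 5, 38, 8] -> max = 38
Maxes: [48, 17, 38]
Minimum of maxes = 17
Final answer: 17


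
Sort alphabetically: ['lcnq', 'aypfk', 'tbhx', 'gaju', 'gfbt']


Compare strings character by character (the first differing letter decides):
  'aypfk' < 'gaju' since 'a' < 'g' at position 1
  'gaju' < 'gfbt' since 'a' < 'f' at position 2
  'gfbt' < 'lcnq' since 'g' < 'l' at position 1
  'lcnq' < 'tbhx' since 'l' < 't' at position 1
Chaining these comparisons gives the alphabetical order.
Final answer: ['aypfk', 'gaju', 'gfbt', 'lcnq', 'tbhx']


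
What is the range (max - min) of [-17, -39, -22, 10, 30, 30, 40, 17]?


Maximum value: 40
Minimum value: -39
Range = 40 - (-39) = 79
Final answer: 79


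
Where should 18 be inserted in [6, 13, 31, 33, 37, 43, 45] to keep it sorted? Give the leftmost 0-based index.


List is sorted: [6, 13, 31, 33, 37, 43, 45]
We need the leftmost position where 18 can be inserted, i.e. the first index whose element is >= 18 (or the end of the list if none is).
Binary search with low=0, high=7 (0-based indices):
  low=0, high=7, mid=3: a[3]=33 >= 18, so high = 3
  low=0, high=3, mid=1: a[1]=13 < 18, so low = 2
  low=2, high=3, mid=2: a[2]=31 >= 18, so high = 2
Now low = high = 2, so the insertion index is 2.
Final answer: 2


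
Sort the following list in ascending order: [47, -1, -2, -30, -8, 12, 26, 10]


Original list: [47, -1, -2, -30, -8, 12, 26, 10]
Repeatedly take the smallest remaining element:
  Remaining [47, -1, -2, -30, -8, 12, 26, 10] -> smallest is -30
  Remaining [47, -1, -2, -8, 12, 26, 10] -> smallest is -8
  Remaining [47, -1, -2, 12, 26, 10] -> smallest is -2
  Remaining [47, -1, 12, 26, 10] -> smallest is -1
  Remaining [47, 12, 26, 10] -> smallest is 10
  Remaining [47, 12, 26] -> smallest is 12
  Remaining [47, 26] -> smallest is 26
  Remaining [47] -> smallest is 47
Collecting the picks in order gives the sorted list.
Final answer: [-30, -8, -2, -1, 10, 12, 26, 47]


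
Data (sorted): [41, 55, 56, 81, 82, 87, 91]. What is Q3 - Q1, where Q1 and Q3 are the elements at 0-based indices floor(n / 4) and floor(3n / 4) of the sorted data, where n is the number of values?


The data has n = 7 elements.
Q1 index = floor(7 / 4) = floor(1.75) = 1; Q3 index = floor(3 * 7 / 4) = floor(5.25) = 5
Q1 = element at index 1 = 55
Q3 = element at index 5 = 87
IQR = 87 - 55 = 32
Final answer: 32


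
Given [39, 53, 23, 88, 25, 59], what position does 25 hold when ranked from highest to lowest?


Sort descending: [88, 59, 53, 39, 25, 23]
Find 25 in the sorted list.
25 is at position 5.
Final answer: 5


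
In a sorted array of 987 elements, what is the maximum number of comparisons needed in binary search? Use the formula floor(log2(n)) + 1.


Binary search halves the search space each step.
Maximum comparisons = floor(log2(987)) + 1
log2(987) = 9.9469
floor(log2(987)) = 9, so 9 + 1 = 10
Final answer: 10


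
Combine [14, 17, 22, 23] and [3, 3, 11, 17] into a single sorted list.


List A: [14, 17, 22, 23]
List B: [3, 3, 11, 17]
Repeatedly compare the front elements and take the smaller:
  14 vs 3 -> take 3
  14 vs 3 -> take 3
  14 vs 11 -> take 11
  14 vs 17 -> take 14
  17 vs 17 -> take 17
  22 vs 17 -> take 17
  B is exhausted; append the rest of A: [22, 23]
Final answer: [3, 3, 11, 14, 17, 17, 22, 23]


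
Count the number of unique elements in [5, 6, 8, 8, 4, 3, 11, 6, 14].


List all unique values:
Distinct values: [3, 4, 5, 6, 8, 11, 14]
Count = 7
Final answer: 7


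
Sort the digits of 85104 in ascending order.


The number 85104 has digits: 8, 5, 1, 0, 4
Sorted: 0, 1, 4, 5, 8
Joining the sorted digits gives the result.
Final answer: 01458


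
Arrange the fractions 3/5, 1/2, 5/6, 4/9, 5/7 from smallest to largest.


Convert to decimal for comparison:
  3/5 = 0.6
  1/2 = 0.5
  5/6 = 0.8333
  4/9 = 0.4444
  5/7 = 0.7143
Decimals in increasing order: 0.4444 < 0.5 < 0.6 < 0.7143 < 0.8333
Writing each back as its fraction gives the sorted order.
Final answer: 4/9, 1/2, 3/5, 5/7, 5/6


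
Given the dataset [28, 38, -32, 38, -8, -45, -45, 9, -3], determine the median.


First, sort the list: [-45, -45, -32, -8, -3, 9, 28, 38, 38]
The list has 9 elements (odd count).
The middle index is 4 (0-based), and the element there is -3.
Final answer: -3


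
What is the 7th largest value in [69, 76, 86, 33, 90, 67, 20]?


Sort descending: [90, 86, 76, 69, 67, 33, 20]
The 7th element (1-indexed) is at index 6.
Value = 20
Final answer: 20


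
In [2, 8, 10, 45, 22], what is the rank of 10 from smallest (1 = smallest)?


Sort ascending: [2, 8, 10, 22, 45]
Find 10 in the sorted list.
10 is at position 3 (1-indexed).
Final answer: 3


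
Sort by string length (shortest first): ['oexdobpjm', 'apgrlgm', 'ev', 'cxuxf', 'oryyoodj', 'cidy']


Compute lengths:
  'oexdobpjm' has length 9
  'apgrlgm' has length 7
  'ev' has length 2
  'cxuxf' has length 5
  'oryyoodj' has length 8
  'cidy' has length 4
Lengths in increasing order: 2 < 4 < 5 < 7 < 8 < 9
Listing the words in that order gives the answer.
Final answer: ['ev', 'cidy', 'cxuxf', 'apgrlgm', 'oryyoodj', 'oexdobpjm']


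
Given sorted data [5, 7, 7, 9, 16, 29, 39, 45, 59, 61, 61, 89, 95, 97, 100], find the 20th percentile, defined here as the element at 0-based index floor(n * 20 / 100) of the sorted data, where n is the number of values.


The dataset has n = 15 elements.
Index = floor(15 * 20 / 100) = floor(300 / 100) = floor(3) = 3
Counting from index 0 in the sorted data, the element at index 3 is 9.
Final answer: 9


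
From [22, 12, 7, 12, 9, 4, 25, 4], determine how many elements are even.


Check each element:
  22 is even
  12 is even
  7 is odd
  12 is even
  9 is odd
  4 is even
  25 is odd
  4 is even
Evens: [22, 12, 12, 4, 4]
Count of evens = 5
Final answer: 5


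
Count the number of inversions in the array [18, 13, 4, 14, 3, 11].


For each element, count the later elements that are smaller than it:
  18 (index 0): smaller elements after it = [13, 4, 14, 3, 11] -> 5
  13 (index 1): smaller elements after it = [4, 3, 11] -> 3
  4 (index 2): smaller elements after it = [3] -> 1
  14 (index 3): smaller elements after it = [3, 11] -> 2
  3 (index 4): smaller elements after it = [] -> 0
Total inversions = 5 + 3 + 1 + 2 + 0 = 11
Final answer: 11


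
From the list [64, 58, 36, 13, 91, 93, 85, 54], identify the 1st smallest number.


Sort ascending: [13, 36, 54, 58, 64, 85, 91, 93]
The 1st element (1-indexed) is at index 0.
Value = 13
Final answer: 13


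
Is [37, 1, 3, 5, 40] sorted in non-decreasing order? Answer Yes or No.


Check consecutive pairs:
  37 <= 1? False
  1 <= 3? True
  3 <= 5? True
  5 <= 40? True
1 consecutive pair(s) are out of order, so the list is not sorted.
Final answer: No


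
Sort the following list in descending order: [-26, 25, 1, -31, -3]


Original list: [-26, 25, 1, -31, -3]
Repeatedly take the largest remaining element:
  Remaining [-26, 25, 1, -31, -3] -> largest is 25
  Remaining [-26, 1, -31, -3] -> largest is 1
  Remaining [-26, -31, -3] -> largest is -3
  Remaining [-26, -31] -> largest is -26
  Remaining [-31] -> largest is -31
Collecting the picks in order gives the descending list.
Final answer: [25, 1, -3, -26, -31]


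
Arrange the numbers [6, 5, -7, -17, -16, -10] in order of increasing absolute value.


Compute absolute values:
  |6| = 6
  |5| = 5
  |-7| = 7
  |-17| = 17
  |-16| = 16
  |-10| = 10
Absolute values in increasing order: 5 < 6 < 7 < 10 < 16 < 17
Listing the original numbers in that order gives the answer.
Final answer: [5, 6, -7, -10, -16, -17]


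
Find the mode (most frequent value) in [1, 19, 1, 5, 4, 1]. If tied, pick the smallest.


Count the frequency of each value:
  1 appears 3 time(s)
  4 appears 1 time(s)
  5 appears 1 time(s)
  19 appears 1 time(s)
Maximum frequency is 3.
Only 1 reaches that frequency, so it is the mode.
Final answer: 1


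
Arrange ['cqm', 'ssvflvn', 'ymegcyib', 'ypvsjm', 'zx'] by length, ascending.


Compute lengths:
  'cqm' has length 3
  'ssvflvn' has length 7
  'ymegcyib' has length 8
  'ypvsjm' has length 6
  'zx' has length 2
Lengths in increasing order: 2 < 3 < 6 < 7 < 8
Listing the words in that order gives the answer.
Final answer: ['zx', 'cqm', 'ypvsjm', 'ssvflvn', 'ymegcyib']


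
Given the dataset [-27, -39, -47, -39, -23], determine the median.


First, sort the list: [-47, -39, -39, -27, -23]
The list has 5 elements (odd count).
The middle index is 2 (0-based), and the element there is -39.
Final answer: -39
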